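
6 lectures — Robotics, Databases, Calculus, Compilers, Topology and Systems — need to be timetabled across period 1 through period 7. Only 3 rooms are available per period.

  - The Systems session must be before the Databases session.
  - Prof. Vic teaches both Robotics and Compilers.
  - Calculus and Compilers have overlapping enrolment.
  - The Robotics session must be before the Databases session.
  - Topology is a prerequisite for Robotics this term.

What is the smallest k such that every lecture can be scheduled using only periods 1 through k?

3 periods

The precedence chain requires at least 3 distinct periods.
With at most 3 per period and 6 lectures, at least 2 periods are needed.
3 works (last occupied period: period 3): for example Calculus in period 1; Systems in period 1; Robotics in period 2; Databases in period 3; Compilers in period 3; Topology in period 1.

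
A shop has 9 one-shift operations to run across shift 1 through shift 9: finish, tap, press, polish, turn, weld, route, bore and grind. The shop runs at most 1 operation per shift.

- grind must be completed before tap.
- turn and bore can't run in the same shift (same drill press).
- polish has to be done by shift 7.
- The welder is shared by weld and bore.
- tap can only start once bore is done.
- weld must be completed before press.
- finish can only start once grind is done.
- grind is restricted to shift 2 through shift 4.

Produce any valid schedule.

grind in shift 2; tap in shift 4; route in shift 9; finish in shift 5; bore in shift 3; press in shift 7; turn in shift 8; weld in shift 6; polish in shift 1

Checking: grind(shift 2) before tap(shift 4); weld(shift 6) before press(shift 7); bore(shift 3) before tap(shift 4); grind(shift 2) before finish(shift 5); weld(shift 6) != bore(shift 3); turn(shift 8) != bore(shift 3); grind=shift 2 in [shift 2,shift 4]; polish=shift 1 in [shift 1,shift 7]; max 1 per shift (cap 1).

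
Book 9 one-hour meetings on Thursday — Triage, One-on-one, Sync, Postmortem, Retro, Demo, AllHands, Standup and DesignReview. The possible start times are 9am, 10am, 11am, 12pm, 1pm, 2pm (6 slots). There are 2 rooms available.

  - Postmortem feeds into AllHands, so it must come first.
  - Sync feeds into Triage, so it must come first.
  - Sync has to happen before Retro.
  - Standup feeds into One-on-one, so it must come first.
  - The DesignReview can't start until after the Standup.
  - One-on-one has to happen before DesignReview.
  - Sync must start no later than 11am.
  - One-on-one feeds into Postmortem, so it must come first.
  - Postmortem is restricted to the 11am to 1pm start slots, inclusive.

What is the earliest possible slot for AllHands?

12pm

Precedence pushes AllHands to at least 12pm.
AllHands at 12pm is achievable: Sync=9am, Demo=1pm, DesignReview=11am, Postmortem=11am, AllHands=12pm, Retro=12pm, Triage=10am, Standup=9am, One-on-one=10am.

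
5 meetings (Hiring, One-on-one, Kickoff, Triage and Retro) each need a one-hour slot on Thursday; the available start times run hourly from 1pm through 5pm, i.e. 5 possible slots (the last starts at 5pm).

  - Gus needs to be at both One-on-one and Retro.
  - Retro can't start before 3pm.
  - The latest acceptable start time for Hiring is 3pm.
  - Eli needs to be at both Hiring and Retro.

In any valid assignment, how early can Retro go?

3pm

Retro is available from 3pm.
Retro at 3pm is achievable: Hiring=1pm, Triage=1pm, Retro=3pm, One-on-one=1pm, Kickoff=1pm.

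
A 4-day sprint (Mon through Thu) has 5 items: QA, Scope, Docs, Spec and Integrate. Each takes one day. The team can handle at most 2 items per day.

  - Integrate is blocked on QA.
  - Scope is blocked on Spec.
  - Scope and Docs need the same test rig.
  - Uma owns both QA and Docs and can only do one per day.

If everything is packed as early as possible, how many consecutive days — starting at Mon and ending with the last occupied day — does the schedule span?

3

The precedence chain requires at least 2 distinct days.
With at most 2 per day and 5 work items, at least 3 days are needed.
3 works (last occupied day: Wed): for example QA=Mon, Scope=Tue, Spec=Mon, Integrate=Tue, Docs=Wed.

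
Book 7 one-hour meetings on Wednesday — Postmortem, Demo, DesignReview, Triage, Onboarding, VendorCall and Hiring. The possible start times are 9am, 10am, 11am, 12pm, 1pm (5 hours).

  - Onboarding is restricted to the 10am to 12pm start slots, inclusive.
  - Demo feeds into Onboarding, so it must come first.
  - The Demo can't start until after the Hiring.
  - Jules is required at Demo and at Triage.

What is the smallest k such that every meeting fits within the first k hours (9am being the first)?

3

The precedence chain requires at least 3 distinct hours.
3 works (last occupied hour: 11am): for example Triage=9am; Onboarding=11am; VendorCall=9am; Hiring=9am; Demo=10am; DesignReview=9am; Postmortem=9am.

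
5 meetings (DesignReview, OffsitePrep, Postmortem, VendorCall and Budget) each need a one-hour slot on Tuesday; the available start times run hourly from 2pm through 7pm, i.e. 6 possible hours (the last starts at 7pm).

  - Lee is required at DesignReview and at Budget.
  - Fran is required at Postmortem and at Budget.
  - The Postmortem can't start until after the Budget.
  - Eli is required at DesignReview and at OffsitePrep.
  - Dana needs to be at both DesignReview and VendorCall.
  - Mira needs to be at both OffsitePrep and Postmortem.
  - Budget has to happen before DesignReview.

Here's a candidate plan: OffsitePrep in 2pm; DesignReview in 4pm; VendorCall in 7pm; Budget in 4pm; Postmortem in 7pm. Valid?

The Postmortem can't start until after the Budget — holds.
Lee is required at DesignReview and at Budget — violated.
Dana needs to be at both DesignReview and VendorCall — holds.
Fran is required at Postmortem and at Budget — holds.
Mira needs to be at both OffsitePrep and Postmortem — holds.
Eli is required at DesignReview and at OffsitePrep — holds.
Budget has to happen before DesignReview — violated.

No — it violates: Lee is required at DesignReview and at Budget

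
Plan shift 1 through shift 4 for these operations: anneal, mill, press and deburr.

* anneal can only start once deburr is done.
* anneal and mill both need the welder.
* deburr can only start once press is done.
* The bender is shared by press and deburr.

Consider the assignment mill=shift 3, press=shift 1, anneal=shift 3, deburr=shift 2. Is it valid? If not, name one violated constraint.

The bender is shared by press and deburr — holds.
deburr can only start once press is done — holds.
anneal and mill both need the welder — violated.
anneal can only start once deburr is done — holds.

No — it violates: anneal and mill both need the welder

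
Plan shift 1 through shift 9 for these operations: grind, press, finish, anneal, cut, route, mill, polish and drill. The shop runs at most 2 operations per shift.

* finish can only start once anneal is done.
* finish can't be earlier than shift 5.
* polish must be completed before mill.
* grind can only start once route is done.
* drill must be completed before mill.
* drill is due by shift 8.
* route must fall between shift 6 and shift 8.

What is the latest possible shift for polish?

shift 8

Downstream work caps polish at shift 8.
polish at shift 8 is achievable: route=shift 6; finish=shift 5; anneal=shift 1; press=shift 2; cut=shift 2; mill=shift 9; drill=shift 1; polish=shift 8; grind=shift 7.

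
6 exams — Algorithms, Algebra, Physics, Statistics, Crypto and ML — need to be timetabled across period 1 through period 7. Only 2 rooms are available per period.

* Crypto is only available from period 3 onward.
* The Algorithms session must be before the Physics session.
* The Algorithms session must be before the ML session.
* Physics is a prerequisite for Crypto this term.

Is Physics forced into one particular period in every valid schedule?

No

Physics can be period 2 (e.g. Physics -> period 2; Statistics -> period 3; Algorithms -> period 1; Algebra -> period 1; Crypto -> period 3; ML -> period 2) or period 3 (e.g. Algorithms -> period 1; Statistics -> period 2; ML -> period 2; Physics -> period 3; Algebra -> period 1; Crypto -> period 4).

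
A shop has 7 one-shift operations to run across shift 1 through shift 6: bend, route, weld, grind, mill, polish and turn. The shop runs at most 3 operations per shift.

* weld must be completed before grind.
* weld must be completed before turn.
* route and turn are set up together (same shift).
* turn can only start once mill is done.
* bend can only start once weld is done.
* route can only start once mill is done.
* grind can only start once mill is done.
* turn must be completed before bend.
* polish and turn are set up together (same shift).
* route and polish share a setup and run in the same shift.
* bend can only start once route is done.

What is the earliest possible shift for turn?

Precedence pushes turn to at least shift 2; downstream work caps turn at shift 5.
turn at shift 2 is achievable: polish -> shift 2, turn -> shift 2, mill -> shift 1, grind -> shift 3, weld -> shift 1, route -> shift 2, bend -> shift 3.

shift 2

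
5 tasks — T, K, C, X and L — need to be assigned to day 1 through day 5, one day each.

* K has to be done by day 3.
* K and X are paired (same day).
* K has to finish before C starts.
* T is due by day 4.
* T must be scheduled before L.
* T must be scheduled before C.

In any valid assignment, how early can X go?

X must be in the same day as K, which can't be after day 3, so X is at most day 3.
X at day 1 is achievable: L -> day 2; C -> day 2; T -> day 1; K -> day 1; X -> day 1.

day 1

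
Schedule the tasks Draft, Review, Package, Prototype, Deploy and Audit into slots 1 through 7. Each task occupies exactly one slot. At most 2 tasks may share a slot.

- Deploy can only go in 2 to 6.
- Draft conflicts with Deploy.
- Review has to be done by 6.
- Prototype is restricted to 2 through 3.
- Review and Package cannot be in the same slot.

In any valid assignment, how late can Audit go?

7

Audit at 7 is achievable: Review in 1, Package in 3, Prototype in 2, Audit in 7, Deploy in 2, Draft in 1.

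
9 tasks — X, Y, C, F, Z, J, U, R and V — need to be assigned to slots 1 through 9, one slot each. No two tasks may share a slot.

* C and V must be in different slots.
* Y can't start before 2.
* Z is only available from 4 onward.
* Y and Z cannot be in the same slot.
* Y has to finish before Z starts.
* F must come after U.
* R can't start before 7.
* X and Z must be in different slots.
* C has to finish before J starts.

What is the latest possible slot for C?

Downstream work caps C at 8.
C at 8 is achievable: Y=2, F=3, U=1, C=8, R=7, V=6, X=5, Z=4, J=9.

8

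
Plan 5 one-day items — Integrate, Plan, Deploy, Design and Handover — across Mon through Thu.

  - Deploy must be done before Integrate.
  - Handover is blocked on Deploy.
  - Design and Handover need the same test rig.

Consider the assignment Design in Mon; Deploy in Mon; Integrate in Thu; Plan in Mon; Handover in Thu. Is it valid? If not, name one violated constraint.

Design and Handover need the same test rig — holds.
Deploy must be done before Integrate — holds.
Handover is blocked on Deploy — holds.

Yes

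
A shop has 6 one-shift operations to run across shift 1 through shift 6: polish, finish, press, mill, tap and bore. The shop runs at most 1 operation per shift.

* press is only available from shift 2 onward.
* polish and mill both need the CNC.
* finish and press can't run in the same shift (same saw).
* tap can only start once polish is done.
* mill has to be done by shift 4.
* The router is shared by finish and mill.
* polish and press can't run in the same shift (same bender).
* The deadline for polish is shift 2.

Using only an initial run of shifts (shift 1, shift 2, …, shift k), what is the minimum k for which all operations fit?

6 shifts

The precedence chain requires at least 2 distinct shifts.
With at most 1 per shift and 6 operations, at least 6 shifts are needed.
6 works (last occupied shift: shift 6): for example bore=shift 6; mill=shift 2; tap=shift 4; polish=shift 1; press=shift 3; finish=shift 5.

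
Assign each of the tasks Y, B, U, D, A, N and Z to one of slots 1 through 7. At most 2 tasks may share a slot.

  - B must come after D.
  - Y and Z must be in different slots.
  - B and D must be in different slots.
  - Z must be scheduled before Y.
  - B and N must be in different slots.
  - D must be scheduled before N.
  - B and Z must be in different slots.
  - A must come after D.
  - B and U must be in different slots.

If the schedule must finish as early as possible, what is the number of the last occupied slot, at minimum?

slot 4

The precedence chain requires at least 2 distinct slots.
With at most 2 per slot and 7 tasks, at least 4 slots are needed.
4 works (last occupied slot: 4): for example Y=2; Z=1; N=3; U=4; A=3; B=2; D=1.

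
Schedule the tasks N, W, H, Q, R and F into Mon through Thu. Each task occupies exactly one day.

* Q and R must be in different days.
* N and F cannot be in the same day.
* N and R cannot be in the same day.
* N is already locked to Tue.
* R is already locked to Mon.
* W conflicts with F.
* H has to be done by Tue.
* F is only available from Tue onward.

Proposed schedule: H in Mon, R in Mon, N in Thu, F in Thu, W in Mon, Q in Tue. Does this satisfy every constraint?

Invalid. N is already locked to Tue.

H has to be done by Tue — holds.
N and R cannot be in the same day — holds.
N and F cannot be in the same day — violated.
W conflicts with F — holds.
N is already locked to Tue — violated.
Q and R must be in different days — holds.
R is already locked to Mon — holds.
F is only available from Tue onward — holds.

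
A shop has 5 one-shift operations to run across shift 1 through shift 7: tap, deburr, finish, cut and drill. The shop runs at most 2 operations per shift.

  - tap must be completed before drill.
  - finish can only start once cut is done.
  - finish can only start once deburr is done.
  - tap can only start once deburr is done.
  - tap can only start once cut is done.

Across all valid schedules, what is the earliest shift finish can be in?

Precedence pushes finish to at least shift 2.
finish at shift 2 is achievable: finish -> shift 2; deburr -> shift 1; tap -> shift 2; cut -> shift 1; drill -> shift 3.

shift 2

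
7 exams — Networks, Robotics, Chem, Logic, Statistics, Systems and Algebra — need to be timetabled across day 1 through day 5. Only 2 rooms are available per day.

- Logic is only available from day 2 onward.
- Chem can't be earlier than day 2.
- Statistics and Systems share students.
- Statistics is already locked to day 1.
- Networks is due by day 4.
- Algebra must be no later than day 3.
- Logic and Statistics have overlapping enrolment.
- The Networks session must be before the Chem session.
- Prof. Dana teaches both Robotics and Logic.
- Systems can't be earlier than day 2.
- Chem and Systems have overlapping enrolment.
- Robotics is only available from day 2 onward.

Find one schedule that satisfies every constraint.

Networks=day 2, Systems=day 4, Algebra=day 1, Chem=day 3, Robotics=day 2, Statistics=day 1, Logic=day 3

Checking: Networks(day 2) before Chem(day 3); Chem(day 3) != Systems(day 4); Logic(day 3) != Statistics(day 1); Robotics(day 2) != Logic(day 3); Statistics(day 1) != Systems(day 4); Algebra=day 1 in [day 1,day 3]; Statistics=day 1 in [day 1,day 1]; Robotics=day 2 in [day 2,day 5]; Networks=day 2 in [day 1,day 4]; Chem=day 3 in [day 2,day 5]; Systems=day 4 in [day 2,day 5]; Logic=day 3 in [day 2,day 5]; max 2 per day (cap 2).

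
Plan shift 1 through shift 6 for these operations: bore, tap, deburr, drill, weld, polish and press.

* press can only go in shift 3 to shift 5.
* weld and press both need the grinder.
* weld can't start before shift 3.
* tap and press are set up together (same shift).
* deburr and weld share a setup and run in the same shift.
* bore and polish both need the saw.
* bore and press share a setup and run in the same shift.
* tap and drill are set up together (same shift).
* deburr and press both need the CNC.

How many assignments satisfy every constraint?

Splitting on bore: it can be shift 3 (15), shift 4 (15), shift 5 (15). Listing each branch's schedules as (tap, deburr, drill, weld, polish, press) by shift number:
bore=shift 3: (3,4,3,4,1,3) (3,4,3,4,2,3) (3,4,3,4,4,3) (3,4,3,4,5,3) (3,4,3,4,6,3) (3,5,3,5,1,3) (3,5,3,5,2,3) (3,5,3,5,4,3) (3,5,3,5,5,3) (3,5,3,5,6,3) (3,6,3,6,1,3) (3,6,3,6,2,3) (3,6,3,6,4,3) (3,6,3,6,5,3) (3,6,3,6,6,3) — 15.
bore=shift 4: (4,3,4,3,1,4) (4,3,4,3,2,4) (4,3,4,3,3,4) (4,3,4,3,5,4) (4,3,4,3,6,4) (4,5,4,5,1,4) (4,5,4,5,2,4) (4,5,4,5,3,4) (4,5,4,5,5,4) (4,5,4,5,6,4) (4,6,4,6,1,4) (4,6,4,6,2,4) (4,6,4,6,3,4) (4,6,4,6,5,4) (4,6,4,6,6,4) — 15.
bore=shift 5: (5,3,5,3,1,5) (5,3,5,3,2,5) (5,3,5,3,3,5) (5,3,5,3,4,5) (5,3,5,3,6,5) (5,4,5,4,1,5) (5,4,5,4,2,5) (5,4,5,4,3,5) (5,4,5,4,4,5) (5,4,5,4,6,5) (5,6,5,6,1,5) (5,6,5,6,2,5) (5,6,5,6,3,5) (5,6,5,6,4,5) (5,6,5,6,6,5) — 15.
Summing: 15 + 15 + 15 = 45.

45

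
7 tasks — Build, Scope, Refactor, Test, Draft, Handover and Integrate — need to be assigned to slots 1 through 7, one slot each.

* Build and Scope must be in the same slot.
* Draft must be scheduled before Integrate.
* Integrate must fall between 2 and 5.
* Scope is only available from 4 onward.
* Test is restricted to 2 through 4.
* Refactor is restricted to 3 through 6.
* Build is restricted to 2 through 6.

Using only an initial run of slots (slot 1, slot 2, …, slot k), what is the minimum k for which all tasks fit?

The precedence chain requires at least 2 distinct slots.
Scope can't be placed before 4, so the schedule must run through at least slot 4.
4 works (last occupied slot: 4): for example Refactor -> 3, Handover -> 1, Integrate -> 2, Test -> 2, Draft -> 1, Build -> 4, Scope -> 4.

4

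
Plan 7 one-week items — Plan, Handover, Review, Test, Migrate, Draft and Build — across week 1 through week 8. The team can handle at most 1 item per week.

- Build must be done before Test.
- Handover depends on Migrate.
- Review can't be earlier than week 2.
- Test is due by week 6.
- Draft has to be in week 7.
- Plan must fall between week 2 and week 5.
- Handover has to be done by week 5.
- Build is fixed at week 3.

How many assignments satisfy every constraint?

23

Splitting on Plan: it can be week 2 (9), week 4 (7), week 5 (7). Listing each branch's schedules as (Handover, Review, Test, Migrate, Draft, Build) by week number:
Plan=week 2: (4,5,6,1,7,3) (4,6,5,1,7,3) (4,8,5,1,7,3) (4,8,6,1,7,3) (5,4,6,1,7,3) (5,6,4,1,7,3) (5,8,4,1,7,3) (5,8,6,1,7,3) (5,8,6,4,7,3) — 9.
Plan=week 4: (2,5,6,1,7,3) (2,6,5,1,7,3) (2,8,5,1,7,3) (2,8,6,1,7,3) (5,2,6,1,7,3) (5,8,6,1,7,3) (5,8,6,2,7,3) — 7.
Plan=week 5: (2,4,6,1,7,3) (2,6,4,1,7,3) (2,8,4,1,7,3) (2,8,6,1,7,3) (4,2,6,1,7,3) (4,8,6,1,7,3) (4,8,6,2,7,3) — 7.
Summing: 9 + 7 + 7 = 23.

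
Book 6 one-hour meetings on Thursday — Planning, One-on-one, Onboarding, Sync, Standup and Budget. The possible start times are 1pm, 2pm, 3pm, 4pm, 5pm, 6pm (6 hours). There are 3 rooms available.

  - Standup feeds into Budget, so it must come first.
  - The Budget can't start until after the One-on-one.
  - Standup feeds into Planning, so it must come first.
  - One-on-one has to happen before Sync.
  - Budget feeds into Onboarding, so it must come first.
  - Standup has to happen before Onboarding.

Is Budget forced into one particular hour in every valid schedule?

No

Budget can be 2pm (e.g. Onboarding in 3pm, Sync in 2pm, Planning in 2pm, Budget in 2pm, One-on-one in 1pm, Standup in 1pm) or 3pm (e.g. Budget=3pm, Planning=2pm, Standup=1pm, Sync=2pm, Onboarding=4pm, One-on-one=1pm).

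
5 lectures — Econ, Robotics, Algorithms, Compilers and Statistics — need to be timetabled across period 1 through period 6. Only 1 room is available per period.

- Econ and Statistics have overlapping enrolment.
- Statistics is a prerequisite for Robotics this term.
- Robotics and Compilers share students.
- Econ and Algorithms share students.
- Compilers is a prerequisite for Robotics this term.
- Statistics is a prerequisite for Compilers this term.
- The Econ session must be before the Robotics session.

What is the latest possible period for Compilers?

period 5

Precedence pushes Compilers to at least period 2; downstream work caps Compilers at period 5.
Compilers at period 5 is achievable: Statistics -> period 1, Econ -> period 2, Algorithms -> period 3, Robotics -> period 6, Compilers -> period 5.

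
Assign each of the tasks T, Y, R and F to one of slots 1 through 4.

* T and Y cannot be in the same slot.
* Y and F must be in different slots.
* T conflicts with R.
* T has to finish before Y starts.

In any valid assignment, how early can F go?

F at 1 is achievable: Y=2, F=1, R=2, T=1.

1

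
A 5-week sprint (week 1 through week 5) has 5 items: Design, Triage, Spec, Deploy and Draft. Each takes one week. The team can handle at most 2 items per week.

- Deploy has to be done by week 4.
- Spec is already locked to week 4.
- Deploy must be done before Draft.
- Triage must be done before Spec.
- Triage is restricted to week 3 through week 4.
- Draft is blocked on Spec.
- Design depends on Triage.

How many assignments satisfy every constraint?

Splitting on Design: it can be week 4 (3), week 5 (4). Listing each branch's schedules as (Triage, Spec, Deploy, Draft) by week number:
Design=week 4: (3,4,1,5) (3,4,2,5) (3,4,3,5) — 3.
Design=week 5: (3,4,1,5) (3,4,2,5) (3,4,3,5) (3,4,4,5) — 4.
Summing: 3 + 4 = 7.

7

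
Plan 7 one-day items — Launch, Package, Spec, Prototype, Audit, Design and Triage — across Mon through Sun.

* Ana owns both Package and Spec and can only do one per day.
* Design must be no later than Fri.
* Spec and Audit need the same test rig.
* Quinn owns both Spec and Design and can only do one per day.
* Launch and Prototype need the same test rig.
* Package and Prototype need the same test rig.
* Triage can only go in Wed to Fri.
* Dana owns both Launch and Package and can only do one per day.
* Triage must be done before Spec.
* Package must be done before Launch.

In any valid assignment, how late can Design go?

Design's own window allows nothing later than Fri.
Design at Fri is achievable: Launch -> Tue; Design -> Fri; Prototype -> Wed; Package -> Mon; Triage -> Wed; Audit -> Mon; Spec -> Thu.

Fri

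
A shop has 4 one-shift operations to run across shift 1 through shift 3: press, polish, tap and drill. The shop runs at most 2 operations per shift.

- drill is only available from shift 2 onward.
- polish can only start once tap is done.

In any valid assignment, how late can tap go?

shift 2

Downstream work caps tap at shift 2.
tap at shift 2 is achievable: drill -> shift 2; polish -> shift 3; press -> shift 1; tap -> shift 2.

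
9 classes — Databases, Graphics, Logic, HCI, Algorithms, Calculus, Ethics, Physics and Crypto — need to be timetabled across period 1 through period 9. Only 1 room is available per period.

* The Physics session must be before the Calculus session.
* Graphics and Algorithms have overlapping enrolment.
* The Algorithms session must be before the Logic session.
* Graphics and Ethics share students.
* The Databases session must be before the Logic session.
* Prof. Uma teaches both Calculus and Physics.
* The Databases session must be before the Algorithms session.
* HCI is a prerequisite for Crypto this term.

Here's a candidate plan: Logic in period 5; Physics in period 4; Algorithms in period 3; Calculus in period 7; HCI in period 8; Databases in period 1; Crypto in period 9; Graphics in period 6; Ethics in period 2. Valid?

The Physics session must be before the Calculus session — holds.
HCI is a prerequisite for Crypto this term — holds.
Only 1 room is available per period — holds.
Graphics and Algorithms have overlapping enrolment — holds.
The Databases session must be before the Algorithms session — holds.
The Databases session must be before the Logic session — holds.
Prof. Uma teaches both Calculus and Physics — holds.
Graphics and Ethics share students — holds.
The Algorithms session must be before the Logic session — holds.

Yes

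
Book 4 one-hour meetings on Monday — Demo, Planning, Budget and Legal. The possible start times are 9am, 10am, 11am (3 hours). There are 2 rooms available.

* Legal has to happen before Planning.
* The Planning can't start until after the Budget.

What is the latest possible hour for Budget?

10am

Downstream work caps Budget at 10am.
Budget at 10am is achievable: Legal in 9am; Demo in 9am; Planning in 11am; Budget in 10am.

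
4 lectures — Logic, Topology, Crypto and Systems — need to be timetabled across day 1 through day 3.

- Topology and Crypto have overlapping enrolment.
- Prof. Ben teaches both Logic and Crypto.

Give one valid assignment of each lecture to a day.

Systems=day 1; Crypto=day 2; Logic=day 1; Topology=day 1

Checking: Topology(day 1) != Crypto(day 2); Logic(day 1) != Crypto(day 2).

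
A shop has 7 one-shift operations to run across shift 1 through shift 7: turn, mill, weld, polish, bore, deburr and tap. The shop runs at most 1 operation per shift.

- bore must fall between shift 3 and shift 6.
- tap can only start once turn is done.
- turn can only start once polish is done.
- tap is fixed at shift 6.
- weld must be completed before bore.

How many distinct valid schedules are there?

54

Splitting on turn: it can be shift 2 (6), shift 3 (12), shift 4 (16), shift 5 (20). Listing each branch's schedules as (mill, weld, polish, bore, deburr, tap) by shift number:
turn=shift 2: (3,4,1,5,7,6) (4,3,1,5,7,6) (5,3,1,4,7,6) (7,3,1,4,5,6) (7,3,1,5,4,6) (7,4,1,5,3,6) — 6.
turn=shift 3: (1,4,2,5,7,6) (2,4,1,5,7,6) (4,1,2,5,7,6) (4,2,1,5,7,6) (5,1,2,4,7,6) (5,2,1,4,7,6) (7,1,2,4,5,6) (7,1,2,5,4,6) (7,2,1,4,5,6) (7,2,1,5,4,6) (7,4,1,5,2,6) (7,4,2,5,1,6) — 12.
turn=shift 4: (1,2,3,5,7,6) (1,3,2,5,7,6) (2,1,3,5,7,6) (2,3,1,5,7,6) (3,1,2,5,7,6) (3,2,1,5,7,6) (5,1,2,3,7,6) (5,2,1,3,7,6) (7,1,2,3,5,6) (7,1,2,5,3,6) (7,1,3,5,2,6) (7,2,1,3,5,6) (7,2,1,5,3,6) (7,2,3,5,1,6) (7,3,1,5,2,6) (7,3,2,5,1,6) — 16.
turn=shift 5: (1,2,3,4,7,6) (1,2,4,3,7,6) (1,3,2,4,7,6) (2,1,3,4,7,6) (2,1,4,3,7,6) (2,3,1,4,7,6) (3,1,2,4,7,6) (3,2,1,4,7,6) (4,1,2,3,7,6) (4,2,1,3,7,6) (7,1,2,3,4,6) (7,1,2,4,3,6) (7,1,3,4,2,6) (7,1,4,3,2,6) (7,2,1,3,4,6) (7,2,1,4,3,6) (7,2,3,4,1,6) (7,2,4,3,1,6) (7,3,1,4,2,6) (7,3,2,4,1,6) — 20.
Summing: 6 + 12 + 16 + 20 = 54.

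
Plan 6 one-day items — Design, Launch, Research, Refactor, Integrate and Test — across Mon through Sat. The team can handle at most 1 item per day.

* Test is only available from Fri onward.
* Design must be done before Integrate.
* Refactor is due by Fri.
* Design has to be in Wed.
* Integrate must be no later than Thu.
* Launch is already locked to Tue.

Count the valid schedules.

Enumerating: Research -> Sat, Test -> Fri, Design -> Wed, Integrate -> Thu, Refactor -> Mon, Launch -> Tue | Launch in Tue; Research in Fri; Integrate in Thu; Design in Wed; Refactor in Mon; Test in Sat | Integrate in Thu, Launch in Tue, Design in Wed, Refactor in Fri, Research in Mon, Test in Sat.

3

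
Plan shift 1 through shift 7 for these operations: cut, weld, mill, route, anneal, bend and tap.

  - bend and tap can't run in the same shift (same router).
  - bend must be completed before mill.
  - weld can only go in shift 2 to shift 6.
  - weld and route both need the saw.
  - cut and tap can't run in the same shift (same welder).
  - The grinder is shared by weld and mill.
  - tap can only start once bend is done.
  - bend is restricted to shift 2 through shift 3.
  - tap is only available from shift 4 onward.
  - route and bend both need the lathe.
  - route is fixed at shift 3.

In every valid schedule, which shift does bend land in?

shift 2

bend's window is shift 2–shift 3.
route is fixed at shift 3, and bend can't share a shift with route.
So bend must be shift 2.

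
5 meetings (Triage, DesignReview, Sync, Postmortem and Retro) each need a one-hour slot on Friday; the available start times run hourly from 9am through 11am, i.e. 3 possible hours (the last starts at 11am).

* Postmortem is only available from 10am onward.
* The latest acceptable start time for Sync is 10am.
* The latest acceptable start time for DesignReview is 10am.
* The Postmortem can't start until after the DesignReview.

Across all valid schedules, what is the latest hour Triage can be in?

11am

Triage at 11am is achievable: DesignReview -> 9am, Triage -> 11am, Retro -> 9am, Sync -> 9am, Postmortem -> 10am.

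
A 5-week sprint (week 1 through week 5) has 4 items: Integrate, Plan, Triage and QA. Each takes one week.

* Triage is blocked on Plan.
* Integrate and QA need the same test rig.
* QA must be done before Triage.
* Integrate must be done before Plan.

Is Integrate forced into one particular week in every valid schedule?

Integrate can be week 1 (e.g. Plan in week 2; Triage in week 3; QA in week 2; Integrate in week 1) or week 2 (e.g. Plan=week 3; QA=week 1; Triage=week 4; Integrate=week 2).

No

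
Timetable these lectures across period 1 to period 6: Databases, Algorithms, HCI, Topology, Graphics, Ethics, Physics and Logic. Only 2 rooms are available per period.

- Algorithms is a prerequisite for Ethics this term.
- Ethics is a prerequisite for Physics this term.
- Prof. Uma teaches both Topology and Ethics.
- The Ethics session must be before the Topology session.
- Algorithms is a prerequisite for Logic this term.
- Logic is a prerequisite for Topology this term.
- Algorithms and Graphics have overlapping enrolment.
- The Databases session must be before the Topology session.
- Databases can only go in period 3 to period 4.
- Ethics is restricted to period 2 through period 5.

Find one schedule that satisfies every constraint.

Topology -> period 4; Ethics -> period 2; Databases -> period 3; HCI -> period 1; Algorithms -> period 1; Logic -> period 2; Physics -> period 3; Graphics -> period 4

Checking: Algorithms(period 1) before Ethics(period 2); Logic(period 2) before Topology(period 4); Ethics(period 2) before Physics(period 3); Databases(period 3) before Topology(period 4); Algorithms(period 1) before Logic(period 2); Ethics(period 2) before Topology(period 4); Topology(period 4) != Ethics(period 2); Algorithms(period 1) != Graphics(period 4); Ethics=period 2 in [period 2,period 5]; Databases=period 3 in [period 3,period 4]; max 2 per period (cap 2).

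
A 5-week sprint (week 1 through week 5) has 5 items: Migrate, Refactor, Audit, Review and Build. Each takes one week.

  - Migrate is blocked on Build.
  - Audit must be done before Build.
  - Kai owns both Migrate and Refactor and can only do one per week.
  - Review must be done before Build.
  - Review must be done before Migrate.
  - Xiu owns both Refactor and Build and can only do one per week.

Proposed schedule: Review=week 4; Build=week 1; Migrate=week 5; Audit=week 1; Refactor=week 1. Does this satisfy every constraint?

No. Review must be done before Build is not satisfied.

Review must be done before Migrate — holds.
Migrate is blocked on Build — holds.
Audit must be done before Build — violated.
Xiu owns both Refactor and Build and can only do one per week — violated.
Kai owns both Migrate and Refactor and can only do one per week — holds.
Review must be done before Build — violated.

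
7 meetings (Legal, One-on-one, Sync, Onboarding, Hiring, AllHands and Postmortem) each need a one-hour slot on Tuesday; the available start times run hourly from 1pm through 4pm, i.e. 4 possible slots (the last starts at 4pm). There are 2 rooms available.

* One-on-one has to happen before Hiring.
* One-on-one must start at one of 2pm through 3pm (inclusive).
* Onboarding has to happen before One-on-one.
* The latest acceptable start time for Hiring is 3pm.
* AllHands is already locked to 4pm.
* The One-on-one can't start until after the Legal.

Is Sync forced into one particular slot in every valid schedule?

Sync can be 2pm (e.g. Postmortem -> 3pm, Hiring -> 3pm, Sync -> 2pm, Onboarding -> 1pm, Legal -> 1pm, AllHands -> 4pm, One-on-one -> 2pm) or 3pm (e.g. Legal -> 1pm; Sync -> 3pm; Hiring -> 3pm; Postmortem -> 2pm; AllHands -> 4pm; Onboarding -> 1pm; One-on-one -> 2pm).

No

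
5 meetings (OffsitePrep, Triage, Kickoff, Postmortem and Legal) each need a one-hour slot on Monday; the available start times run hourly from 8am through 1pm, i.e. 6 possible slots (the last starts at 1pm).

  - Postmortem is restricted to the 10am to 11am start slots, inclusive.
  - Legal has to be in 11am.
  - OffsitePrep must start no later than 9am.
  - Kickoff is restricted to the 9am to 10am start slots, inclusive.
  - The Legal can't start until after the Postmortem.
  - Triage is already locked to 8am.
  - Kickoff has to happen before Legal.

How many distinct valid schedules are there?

4

Enumerating: Legal=11am; Kickoff=9am; OffsitePrep=8am; Postmortem=10am; Triage=8am | Postmortem -> 10am, OffsitePrep -> 9am, Legal -> 11am, Kickoff -> 9am, Triage -> 8am | Postmortem in 10am, Legal in 11am, Triage in 8am, OffsitePrep in 8am, Kickoff in 10am | OffsitePrep=9am, Triage=8am, Postmortem=10am, Kickoff=10am, Legal=11am.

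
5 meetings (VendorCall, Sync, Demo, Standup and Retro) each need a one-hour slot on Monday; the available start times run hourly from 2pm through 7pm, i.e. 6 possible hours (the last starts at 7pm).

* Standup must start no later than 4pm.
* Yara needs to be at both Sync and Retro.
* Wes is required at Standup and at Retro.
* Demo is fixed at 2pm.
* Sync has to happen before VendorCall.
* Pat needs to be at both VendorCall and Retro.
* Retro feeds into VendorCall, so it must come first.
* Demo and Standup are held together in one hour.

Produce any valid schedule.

Retro in 3pm; Standup in 2pm; VendorCall in 4pm; Sync in 2pm; Demo in 2pm

Checking: Sync(2pm) before VendorCall(4pm); Retro(3pm) before VendorCall(4pm); Standup(2pm) != Retro(3pm); Sync(2pm) != Retro(3pm); VendorCall(4pm) != Retro(3pm); Demo = Standup = 2pm; Standup=2pm in [2pm,4pm]; Demo=2pm in [2pm,2pm].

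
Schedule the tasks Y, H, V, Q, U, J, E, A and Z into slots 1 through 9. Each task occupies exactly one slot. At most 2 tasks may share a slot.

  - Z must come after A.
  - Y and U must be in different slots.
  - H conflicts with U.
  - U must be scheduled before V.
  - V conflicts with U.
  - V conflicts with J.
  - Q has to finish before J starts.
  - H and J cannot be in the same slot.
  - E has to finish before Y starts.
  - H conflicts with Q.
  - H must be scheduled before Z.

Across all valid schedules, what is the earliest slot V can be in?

Precedence pushes V to at least 2.
V at 2 is achievable: H=2, V=2, E=3, Y=4, J=5, U=1, A=1, Q=4, Z=3.

2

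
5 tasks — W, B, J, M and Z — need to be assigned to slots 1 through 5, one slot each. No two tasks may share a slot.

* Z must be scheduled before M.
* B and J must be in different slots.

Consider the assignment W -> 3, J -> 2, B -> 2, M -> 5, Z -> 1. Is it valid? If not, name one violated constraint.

B and J must be in different slots — violated.
No two tasks may share a slot — violated.
Z must be scheduled before M — holds.

No. B and J must be in different slots is not satisfied.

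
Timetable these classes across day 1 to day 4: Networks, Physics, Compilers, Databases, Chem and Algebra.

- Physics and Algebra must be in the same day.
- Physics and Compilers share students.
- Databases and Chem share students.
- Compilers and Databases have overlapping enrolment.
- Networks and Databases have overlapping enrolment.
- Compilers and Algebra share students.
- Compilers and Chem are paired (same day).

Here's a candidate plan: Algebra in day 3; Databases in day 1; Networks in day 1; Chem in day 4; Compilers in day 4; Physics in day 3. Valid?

Physics and Algebra must be in the same day — holds.
Databases and Chem share students — holds.
Compilers and Algebra share students — holds.
Compilers and Databases have overlapping enrolment — holds.
Physics and Compilers share students — holds.
Compilers and Chem are paired (same day) — holds.
Networks and Databases have overlapping enrolment — violated.

No — it violates: Networks and Databases have overlapping enrolment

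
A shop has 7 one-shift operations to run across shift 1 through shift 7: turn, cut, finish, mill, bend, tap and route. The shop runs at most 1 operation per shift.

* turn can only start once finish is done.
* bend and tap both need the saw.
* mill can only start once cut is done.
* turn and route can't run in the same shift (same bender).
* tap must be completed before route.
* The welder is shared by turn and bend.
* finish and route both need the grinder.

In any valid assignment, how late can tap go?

Downstream work caps tap at shift 6.
tap at shift 6 is achievable: mill=shift 4, tap=shift 6, bend=shift 5, route=shift 7, finish=shift 1, turn=shift 2, cut=shift 3.

shift 6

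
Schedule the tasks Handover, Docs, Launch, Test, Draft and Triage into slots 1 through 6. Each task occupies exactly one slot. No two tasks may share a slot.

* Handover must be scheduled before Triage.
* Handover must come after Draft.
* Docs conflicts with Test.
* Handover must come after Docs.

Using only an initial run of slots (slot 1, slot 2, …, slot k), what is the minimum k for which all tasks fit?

6 slots

The precedence chain requires at least 3 distinct slots.
With at most 1 per slot and 6 tasks, at least 6 slots are needed.
6 works (last occupied slot: 6): for example Triage -> 4, Handover -> 3, Draft -> 2, Docs -> 1, Test -> 6, Launch -> 5.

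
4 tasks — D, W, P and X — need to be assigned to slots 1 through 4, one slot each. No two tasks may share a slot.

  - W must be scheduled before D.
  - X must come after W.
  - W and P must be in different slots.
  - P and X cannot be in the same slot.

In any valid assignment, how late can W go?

Downstream work caps W at 3.
W at 2 is achievable: W in 2, P in 1, D in 3, X in 4.
Nothing later works — the conflict and capacity constraints rule out every slot after 2.

2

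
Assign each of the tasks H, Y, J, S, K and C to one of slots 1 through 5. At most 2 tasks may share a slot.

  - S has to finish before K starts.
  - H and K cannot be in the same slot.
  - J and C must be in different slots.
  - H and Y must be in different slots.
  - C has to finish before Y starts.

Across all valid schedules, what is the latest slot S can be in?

Downstream work caps S at 4.
S at 4 is achievable: K -> 5, S -> 4, C -> 1, Y -> 2, H -> 1, J -> 2.

4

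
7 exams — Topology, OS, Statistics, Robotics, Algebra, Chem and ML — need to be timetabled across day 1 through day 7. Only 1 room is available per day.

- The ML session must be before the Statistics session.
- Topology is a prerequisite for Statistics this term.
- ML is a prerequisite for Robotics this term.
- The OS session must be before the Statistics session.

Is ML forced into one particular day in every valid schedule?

ML can be day 1 (e.g. Algebra in day 6, ML in day 1, Statistics in day 4, OS in day 3, Topology in day 2, Robotics in day 5, Chem in day 7) or day 2 (e.g. Robotics=day 5; Topology=day 1; Chem=day 7; OS=day 3; Statistics=day 4; Algebra=day 6; ML=day 2).

No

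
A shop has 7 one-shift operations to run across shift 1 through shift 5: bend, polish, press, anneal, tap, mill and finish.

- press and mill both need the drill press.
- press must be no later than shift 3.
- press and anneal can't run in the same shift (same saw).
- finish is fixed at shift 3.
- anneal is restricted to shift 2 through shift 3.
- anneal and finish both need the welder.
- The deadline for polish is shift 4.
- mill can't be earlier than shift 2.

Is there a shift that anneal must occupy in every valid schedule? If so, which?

anneal's window is shift 2–shift 3.
finish is fixed at shift 3, and anneal can't share a shift with finish.
So anneal must be shift 2.

shift 2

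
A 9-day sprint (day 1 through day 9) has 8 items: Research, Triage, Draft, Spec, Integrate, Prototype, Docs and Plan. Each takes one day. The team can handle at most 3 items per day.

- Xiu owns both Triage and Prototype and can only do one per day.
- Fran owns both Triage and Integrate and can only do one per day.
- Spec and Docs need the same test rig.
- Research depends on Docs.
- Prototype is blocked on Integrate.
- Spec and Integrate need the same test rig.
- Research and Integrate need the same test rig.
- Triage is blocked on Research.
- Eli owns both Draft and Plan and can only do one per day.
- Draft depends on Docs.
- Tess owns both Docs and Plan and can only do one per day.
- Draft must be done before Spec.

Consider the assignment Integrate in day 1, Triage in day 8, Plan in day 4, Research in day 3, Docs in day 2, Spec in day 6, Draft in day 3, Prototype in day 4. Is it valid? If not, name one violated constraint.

Spec and Docs need the same test rig — holds.
Research and Integrate need the same test rig — holds.
Fran owns both Triage and Integrate and can only do one per day — holds.
Research depends on Docs — holds.
The team can handle at most 3 items per day — holds.
Draft depends on Docs — holds.
Draft must be done before Spec — holds.
Eli owns both Draft and Plan and can only do one per day — holds.
Prototype is blocked on Integrate — holds.
Tess owns both Docs and Plan and can only do one per day — holds.
Spec and Integrate need the same test rig — holds.
Xiu owns both Triage and Prototype and can only do one per day — holds.
Triage is blocked on Research — holds.

Yes, all constraints hold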